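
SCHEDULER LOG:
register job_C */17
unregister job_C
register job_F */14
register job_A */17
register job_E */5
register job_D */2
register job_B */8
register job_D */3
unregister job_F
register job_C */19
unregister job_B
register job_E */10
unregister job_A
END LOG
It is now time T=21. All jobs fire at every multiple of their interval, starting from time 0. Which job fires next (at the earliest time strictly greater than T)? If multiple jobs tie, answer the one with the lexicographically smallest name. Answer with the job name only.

Answer: job_D

Derivation:
Op 1: register job_C */17 -> active={job_C:*/17}
Op 2: unregister job_C -> active={}
Op 3: register job_F */14 -> active={job_F:*/14}
Op 4: register job_A */17 -> active={job_A:*/17, job_F:*/14}
Op 5: register job_E */5 -> active={job_A:*/17, job_E:*/5, job_F:*/14}
Op 6: register job_D */2 -> active={job_A:*/17, job_D:*/2, job_E:*/5, job_F:*/14}
Op 7: register job_B */8 -> active={job_A:*/17, job_B:*/8, job_D:*/2, job_E:*/5, job_F:*/14}
Op 8: register job_D */3 -> active={job_A:*/17, job_B:*/8, job_D:*/3, job_E:*/5, job_F:*/14}
Op 9: unregister job_F -> active={job_A:*/17, job_B:*/8, job_D:*/3, job_E:*/5}
Op 10: register job_C */19 -> active={job_A:*/17, job_B:*/8, job_C:*/19, job_D:*/3, job_E:*/5}
Op 11: unregister job_B -> active={job_A:*/17, job_C:*/19, job_D:*/3, job_E:*/5}
Op 12: register job_E */10 -> active={job_A:*/17, job_C:*/19, job_D:*/3, job_E:*/10}
Op 13: unregister job_A -> active={job_C:*/19, job_D:*/3, job_E:*/10}
  job_C: interval 19, next fire after T=21 is 38
  job_D: interval 3, next fire after T=21 is 24
  job_E: interval 10, next fire after T=21 is 30
Earliest = 24, winner (lex tiebreak) = job_D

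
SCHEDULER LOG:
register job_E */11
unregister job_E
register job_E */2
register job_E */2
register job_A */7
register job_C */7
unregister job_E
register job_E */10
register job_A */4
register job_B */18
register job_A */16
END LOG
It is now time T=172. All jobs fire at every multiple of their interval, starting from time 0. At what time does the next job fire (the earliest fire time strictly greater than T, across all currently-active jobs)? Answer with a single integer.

Op 1: register job_E */11 -> active={job_E:*/11}
Op 2: unregister job_E -> active={}
Op 3: register job_E */2 -> active={job_E:*/2}
Op 4: register job_E */2 -> active={job_E:*/2}
Op 5: register job_A */7 -> active={job_A:*/7, job_E:*/2}
Op 6: register job_C */7 -> active={job_A:*/7, job_C:*/7, job_E:*/2}
Op 7: unregister job_E -> active={job_A:*/7, job_C:*/7}
Op 8: register job_E */10 -> active={job_A:*/7, job_C:*/7, job_E:*/10}
Op 9: register job_A */4 -> active={job_A:*/4, job_C:*/7, job_E:*/10}
Op 10: register job_B */18 -> active={job_A:*/4, job_B:*/18, job_C:*/7, job_E:*/10}
Op 11: register job_A */16 -> active={job_A:*/16, job_B:*/18, job_C:*/7, job_E:*/10}
  job_A: interval 16, next fire after T=172 is 176
  job_B: interval 18, next fire after T=172 is 180
  job_C: interval 7, next fire after T=172 is 175
  job_E: interval 10, next fire after T=172 is 180
Earliest fire time = 175 (job job_C)

Answer: 175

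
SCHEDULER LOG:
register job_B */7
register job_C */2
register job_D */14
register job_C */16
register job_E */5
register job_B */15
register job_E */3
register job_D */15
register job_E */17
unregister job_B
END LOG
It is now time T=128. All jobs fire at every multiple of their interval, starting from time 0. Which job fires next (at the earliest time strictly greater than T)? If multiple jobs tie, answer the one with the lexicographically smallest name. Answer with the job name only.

Op 1: register job_B */7 -> active={job_B:*/7}
Op 2: register job_C */2 -> active={job_B:*/7, job_C:*/2}
Op 3: register job_D */14 -> active={job_B:*/7, job_C:*/2, job_D:*/14}
Op 4: register job_C */16 -> active={job_B:*/7, job_C:*/16, job_D:*/14}
Op 5: register job_E */5 -> active={job_B:*/7, job_C:*/16, job_D:*/14, job_E:*/5}
Op 6: register job_B */15 -> active={job_B:*/15, job_C:*/16, job_D:*/14, job_E:*/5}
Op 7: register job_E */3 -> active={job_B:*/15, job_C:*/16, job_D:*/14, job_E:*/3}
Op 8: register job_D */15 -> active={job_B:*/15, job_C:*/16, job_D:*/15, job_E:*/3}
Op 9: register job_E */17 -> active={job_B:*/15, job_C:*/16, job_D:*/15, job_E:*/17}
Op 10: unregister job_B -> active={job_C:*/16, job_D:*/15, job_E:*/17}
  job_C: interval 16, next fire after T=128 is 144
  job_D: interval 15, next fire after T=128 is 135
  job_E: interval 17, next fire after T=128 is 136
Earliest = 135, winner (lex tiebreak) = job_D

Answer: job_D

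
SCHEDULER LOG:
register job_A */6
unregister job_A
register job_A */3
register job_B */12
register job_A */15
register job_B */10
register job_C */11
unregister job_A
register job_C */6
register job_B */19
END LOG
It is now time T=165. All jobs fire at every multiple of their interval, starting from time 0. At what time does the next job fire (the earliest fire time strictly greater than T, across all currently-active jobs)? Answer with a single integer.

Answer: 168

Derivation:
Op 1: register job_A */6 -> active={job_A:*/6}
Op 2: unregister job_A -> active={}
Op 3: register job_A */3 -> active={job_A:*/3}
Op 4: register job_B */12 -> active={job_A:*/3, job_B:*/12}
Op 5: register job_A */15 -> active={job_A:*/15, job_B:*/12}
Op 6: register job_B */10 -> active={job_A:*/15, job_B:*/10}
Op 7: register job_C */11 -> active={job_A:*/15, job_B:*/10, job_C:*/11}
Op 8: unregister job_A -> active={job_B:*/10, job_C:*/11}
Op 9: register job_C */6 -> active={job_B:*/10, job_C:*/6}
Op 10: register job_B */19 -> active={job_B:*/19, job_C:*/6}
  job_B: interval 19, next fire after T=165 is 171
  job_C: interval 6, next fire after T=165 is 168
Earliest fire time = 168 (job job_C)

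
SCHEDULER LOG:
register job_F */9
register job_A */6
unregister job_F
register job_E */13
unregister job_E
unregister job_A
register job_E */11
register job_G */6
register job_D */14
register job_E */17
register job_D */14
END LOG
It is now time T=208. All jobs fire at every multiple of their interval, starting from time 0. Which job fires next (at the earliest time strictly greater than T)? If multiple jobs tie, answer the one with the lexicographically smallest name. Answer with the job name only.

Answer: job_D

Derivation:
Op 1: register job_F */9 -> active={job_F:*/9}
Op 2: register job_A */6 -> active={job_A:*/6, job_F:*/9}
Op 3: unregister job_F -> active={job_A:*/6}
Op 4: register job_E */13 -> active={job_A:*/6, job_E:*/13}
Op 5: unregister job_E -> active={job_A:*/6}
Op 6: unregister job_A -> active={}
Op 7: register job_E */11 -> active={job_E:*/11}
Op 8: register job_G */6 -> active={job_E:*/11, job_G:*/6}
Op 9: register job_D */14 -> active={job_D:*/14, job_E:*/11, job_G:*/6}
Op 10: register job_E */17 -> active={job_D:*/14, job_E:*/17, job_G:*/6}
Op 11: register job_D */14 -> active={job_D:*/14, job_E:*/17, job_G:*/6}
  job_D: interval 14, next fire after T=208 is 210
  job_E: interval 17, next fire after T=208 is 221
  job_G: interval 6, next fire after T=208 is 210
Earliest = 210, winner (lex tiebreak) = job_D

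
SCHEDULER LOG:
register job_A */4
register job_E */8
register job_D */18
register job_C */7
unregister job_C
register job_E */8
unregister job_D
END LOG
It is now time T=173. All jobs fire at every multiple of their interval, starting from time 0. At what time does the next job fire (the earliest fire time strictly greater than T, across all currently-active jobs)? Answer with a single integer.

Answer: 176

Derivation:
Op 1: register job_A */4 -> active={job_A:*/4}
Op 2: register job_E */8 -> active={job_A:*/4, job_E:*/8}
Op 3: register job_D */18 -> active={job_A:*/4, job_D:*/18, job_E:*/8}
Op 4: register job_C */7 -> active={job_A:*/4, job_C:*/7, job_D:*/18, job_E:*/8}
Op 5: unregister job_C -> active={job_A:*/4, job_D:*/18, job_E:*/8}
Op 6: register job_E */8 -> active={job_A:*/4, job_D:*/18, job_E:*/8}
Op 7: unregister job_D -> active={job_A:*/4, job_E:*/8}
  job_A: interval 4, next fire after T=173 is 176
  job_E: interval 8, next fire after T=173 is 176
Earliest fire time = 176 (job job_A)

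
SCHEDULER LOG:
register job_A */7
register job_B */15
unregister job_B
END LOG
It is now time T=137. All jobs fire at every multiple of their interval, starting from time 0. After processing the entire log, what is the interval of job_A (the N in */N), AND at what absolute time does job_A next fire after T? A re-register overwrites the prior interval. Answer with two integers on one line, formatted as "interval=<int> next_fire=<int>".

Answer: interval=7 next_fire=140

Derivation:
Op 1: register job_A */7 -> active={job_A:*/7}
Op 2: register job_B */15 -> active={job_A:*/7, job_B:*/15}
Op 3: unregister job_B -> active={job_A:*/7}
Final interval of job_A = 7
Next fire of job_A after T=137: (137//7+1)*7 = 140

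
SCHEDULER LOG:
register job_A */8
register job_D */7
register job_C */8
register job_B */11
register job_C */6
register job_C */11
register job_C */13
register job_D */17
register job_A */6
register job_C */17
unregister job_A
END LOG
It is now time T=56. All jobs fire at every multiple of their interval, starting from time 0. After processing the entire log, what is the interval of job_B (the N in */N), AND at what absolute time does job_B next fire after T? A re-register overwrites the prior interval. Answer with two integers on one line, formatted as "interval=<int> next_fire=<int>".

Op 1: register job_A */8 -> active={job_A:*/8}
Op 2: register job_D */7 -> active={job_A:*/8, job_D:*/7}
Op 3: register job_C */8 -> active={job_A:*/8, job_C:*/8, job_D:*/7}
Op 4: register job_B */11 -> active={job_A:*/8, job_B:*/11, job_C:*/8, job_D:*/7}
Op 5: register job_C */6 -> active={job_A:*/8, job_B:*/11, job_C:*/6, job_D:*/7}
Op 6: register job_C */11 -> active={job_A:*/8, job_B:*/11, job_C:*/11, job_D:*/7}
Op 7: register job_C */13 -> active={job_A:*/8, job_B:*/11, job_C:*/13, job_D:*/7}
Op 8: register job_D */17 -> active={job_A:*/8, job_B:*/11, job_C:*/13, job_D:*/17}
Op 9: register job_A */6 -> active={job_A:*/6, job_B:*/11, job_C:*/13, job_D:*/17}
Op 10: register job_C */17 -> active={job_A:*/6, job_B:*/11, job_C:*/17, job_D:*/17}
Op 11: unregister job_A -> active={job_B:*/11, job_C:*/17, job_D:*/17}
Final interval of job_B = 11
Next fire of job_B after T=56: (56//11+1)*11 = 66

Answer: interval=11 next_fire=66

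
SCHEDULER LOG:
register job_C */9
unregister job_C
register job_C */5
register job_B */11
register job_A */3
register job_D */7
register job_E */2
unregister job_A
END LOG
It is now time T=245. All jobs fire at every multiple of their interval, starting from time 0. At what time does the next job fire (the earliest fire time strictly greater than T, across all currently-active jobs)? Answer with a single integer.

Op 1: register job_C */9 -> active={job_C:*/9}
Op 2: unregister job_C -> active={}
Op 3: register job_C */5 -> active={job_C:*/5}
Op 4: register job_B */11 -> active={job_B:*/11, job_C:*/5}
Op 5: register job_A */3 -> active={job_A:*/3, job_B:*/11, job_C:*/5}
Op 6: register job_D */7 -> active={job_A:*/3, job_B:*/11, job_C:*/5, job_D:*/7}
Op 7: register job_E */2 -> active={job_A:*/3, job_B:*/11, job_C:*/5, job_D:*/7, job_E:*/2}
Op 8: unregister job_A -> active={job_B:*/11, job_C:*/5, job_D:*/7, job_E:*/2}
  job_B: interval 11, next fire after T=245 is 253
  job_C: interval 5, next fire after T=245 is 250
  job_D: interval 7, next fire after T=245 is 252
  job_E: interval 2, next fire after T=245 is 246
Earliest fire time = 246 (job job_E)

Answer: 246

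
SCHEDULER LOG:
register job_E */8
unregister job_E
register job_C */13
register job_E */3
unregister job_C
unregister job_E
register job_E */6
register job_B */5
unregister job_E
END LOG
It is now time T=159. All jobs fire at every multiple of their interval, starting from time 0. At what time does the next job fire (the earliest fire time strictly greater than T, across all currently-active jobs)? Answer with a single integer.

Op 1: register job_E */8 -> active={job_E:*/8}
Op 2: unregister job_E -> active={}
Op 3: register job_C */13 -> active={job_C:*/13}
Op 4: register job_E */3 -> active={job_C:*/13, job_E:*/3}
Op 5: unregister job_C -> active={job_E:*/3}
Op 6: unregister job_E -> active={}
Op 7: register job_E */6 -> active={job_E:*/6}
Op 8: register job_B */5 -> active={job_B:*/5, job_E:*/6}
Op 9: unregister job_E -> active={job_B:*/5}
  job_B: interval 5, next fire after T=159 is 160
Earliest fire time = 160 (job job_B)

Answer: 160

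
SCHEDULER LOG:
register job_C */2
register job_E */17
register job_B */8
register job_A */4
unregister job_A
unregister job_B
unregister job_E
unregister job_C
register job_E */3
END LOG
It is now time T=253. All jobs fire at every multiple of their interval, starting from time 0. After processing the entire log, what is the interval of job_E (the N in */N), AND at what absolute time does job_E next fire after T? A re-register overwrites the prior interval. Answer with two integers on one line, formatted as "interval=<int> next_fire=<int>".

Op 1: register job_C */2 -> active={job_C:*/2}
Op 2: register job_E */17 -> active={job_C:*/2, job_E:*/17}
Op 3: register job_B */8 -> active={job_B:*/8, job_C:*/2, job_E:*/17}
Op 4: register job_A */4 -> active={job_A:*/4, job_B:*/8, job_C:*/2, job_E:*/17}
Op 5: unregister job_A -> active={job_B:*/8, job_C:*/2, job_E:*/17}
Op 6: unregister job_B -> active={job_C:*/2, job_E:*/17}
Op 7: unregister job_E -> active={job_C:*/2}
Op 8: unregister job_C -> active={}
Op 9: register job_E */3 -> active={job_E:*/3}
Final interval of job_E = 3
Next fire of job_E after T=253: (253//3+1)*3 = 255

Answer: interval=3 next_fire=255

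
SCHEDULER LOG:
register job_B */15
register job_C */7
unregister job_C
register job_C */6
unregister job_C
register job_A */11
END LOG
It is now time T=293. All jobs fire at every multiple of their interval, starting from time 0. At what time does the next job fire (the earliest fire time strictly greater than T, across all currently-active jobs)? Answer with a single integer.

Answer: 297

Derivation:
Op 1: register job_B */15 -> active={job_B:*/15}
Op 2: register job_C */7 -> active={job_B:*/15, job_C:*/7}
Op 3: unregister job_C -> active={job_B:*/15}
Op 4: register job_C */6 -> active={job_B:*/15, job_C:*/6}
Op 5: unregister job_C -> active={job_B:*/15}
Op 6: register job_A */11 -> active={job_A:*/11, job_B:*/15}
  job_A: interval 11, next fire after T=293 is 297
  job_B: interval 15, next fire after T=293 is 300
Earliest fire time = 297 (job job_A)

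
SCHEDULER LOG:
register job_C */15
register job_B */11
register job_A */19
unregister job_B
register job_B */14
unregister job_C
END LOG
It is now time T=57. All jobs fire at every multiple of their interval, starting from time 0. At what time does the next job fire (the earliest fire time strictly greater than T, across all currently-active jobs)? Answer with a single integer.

Op 1: register job_C */15 -> active={job_C:*/15}
Op 2: register job_B */11 -> active={job_B:*/11, job_C:*/15}
Op 3: register job_A */19 -> active={job_A:*/19, job_B:*/11, job_C:*/15}
Op 4: unregister job_B -> active={job_A:*/19, job_C:*/15}
Op 5: register job_B */14 -> active={job_A:*/19, job_B:*/14, job_C:*/15}
Op 6: unregister job_C -> active={job_A:*/19, job_B:*/14}
  job_A: interval 19, next fire after T=57 is 76
  job_B: interval 14, next fire after T=57 is 70
Earliest fire time = 70 (job job_B)

Answer: 70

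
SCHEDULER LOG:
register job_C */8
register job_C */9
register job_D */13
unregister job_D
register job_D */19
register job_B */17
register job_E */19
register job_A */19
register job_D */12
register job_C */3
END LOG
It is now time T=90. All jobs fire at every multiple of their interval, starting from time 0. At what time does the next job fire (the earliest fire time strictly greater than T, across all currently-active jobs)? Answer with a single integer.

Answer: 93

Derivation:
Op 1: register job_C */8 -> active={job_C:*/8}
Op 2: register job_C */9 -> active={job_C:*/9}
Op 3: register job_D */13 -> active={job_C:*/9, job_D:*/13}
Op 4: unregister job_D -> active={job_C:*/9}
Op 5: register job_D */19 -> active={job_C:*/9, job_D:*/19}
Op 6: register job_B */17 -> active={job_B:*/17, job_C:*/9, job_D:*/19}
Op 7: register job_E */19 -> active={job_B:*/17, job_C:*/9, job_D:*/19, job_E:*/19}
Op 8: register job_A */19 -> active={job_A:*/19, job_B:*/17, job_C:*/9, job_D:*/19, job_E:*/19}
Op 9: register job_D */12 -> active={job_A:*/19, job_B:*/17, job_C:*/9, job_D:*/12, job_E:*/19}
Op 10: register job_C */3 -> active={job_A:*/19, job_B:*/17, job_C:*/3, job_D:*/12, job_E:*/19}
  job_A: interval 19, next fire after T=90 is 95
  job_B: interval 17, next fire after T=90 is 102
  job_C: interval 3, next fire after T=90 is 93
  job_D: interval 12, next fire after T=90 is 96
  job_E: interval 19, next fire after T=90 is 95
Earliest fire time = 93 (job job_C)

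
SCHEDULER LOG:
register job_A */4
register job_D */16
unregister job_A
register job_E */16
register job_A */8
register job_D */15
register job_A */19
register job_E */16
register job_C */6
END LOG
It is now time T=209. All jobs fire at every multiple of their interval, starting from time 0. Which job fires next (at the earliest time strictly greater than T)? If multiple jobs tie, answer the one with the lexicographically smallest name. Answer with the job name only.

Answer: job_C

Derivation:
Op 1: register job_A */4 -> active={job_A:*/4}
Op 2: register job_D */16 -> active={job_A:*/4, job_D:*/16}
Op 3: unregister job_A -> active={job_D:*/16}
Op 4: register job_E */16 -> active={job_D:*/16, job_E:*/16}
Op 5: register job_A */8 -> active={job_A:*/8, job_D:*/16, job_E:*/16}
Op 6: register job_D */15 -> active={job_A:*/8, job_D:*/15, job_E:*/16}
Op 7: register job_A */19 -> active={job_A:*/19, job_D:*/15, job_E:*/16}
Op 8: register job_E */16 -> active={job_A:*/19, job_D:*/15, job_E:*/16}
Op 9: register job_C */6 -> active={job_A:*/19, job_C:*/6, job_D:*/15, job_E:*/16}
  job_A: interval 19, next fire after T=209 is 228
  job_C: interval 6, next fire after T=209 is 210
  job_D: interval 15, next fire after T=209 is 210
  job_E: interval 16, next fire after T=209 is 224
Earliest = 210, winner (lex tiebreak) = job_C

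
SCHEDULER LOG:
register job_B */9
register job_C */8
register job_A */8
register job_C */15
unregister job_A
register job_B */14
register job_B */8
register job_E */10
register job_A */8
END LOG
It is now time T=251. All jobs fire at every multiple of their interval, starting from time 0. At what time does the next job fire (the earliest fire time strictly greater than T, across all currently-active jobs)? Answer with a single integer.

Answer: 255

Derivation:
Op 1: register job_B */9 -> active={job_B:*/9}
Op 2: register job_C */8 -> active={job_B:*/9, job_C:*/8}
Op 3: register job_A */8 -> active={job_A:*/8, job_B:*/9, job_C:*/8}
Op 4: register job_C */15 -> active={job_A:*/8, job_B:*/9, job_C:*/15}
Op 5: unregister job_A -> active={job_B:*/9, job_C:*/15}
Op 6: register job_B */14 -> active={job_B:*/14, job_C:*/15}
Op 7: register job_B */8 -> active={job_B:*/8, job_C:*/15}
Op 8: register job_E */10 -> active={job_B:*/8, job_C:*/15, job_E:*/10}
Op 9: register job_A */8 -> active={job_A:*/8, job_B:*/8, job_C:*/15, job_E:*/10}
  job_A: interval 8, next fire after T=251 is 256
  job_B: interval 8, next fire after T=251 is 256
  job_C: interval 15, next fire after T=251 is 255
  job_E: interval 10, next fire after T=251 is 260
Earliest fire time = 255 (job job_C)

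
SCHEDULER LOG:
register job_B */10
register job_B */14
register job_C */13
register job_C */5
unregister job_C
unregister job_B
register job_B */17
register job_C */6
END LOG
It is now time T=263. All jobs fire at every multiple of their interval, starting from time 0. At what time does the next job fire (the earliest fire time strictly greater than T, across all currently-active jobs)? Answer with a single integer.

Op 1: register job_B */10 -> active={job_B:*/10}
Op 2: register job_B */14 -> active={job_B:*/14}
Op 3: register job_C */13 -> active={job_B:*/14, job_C:*/13}
Op 4: register job_C */5 -> active={job_B:*/14, job_C:*/5}
Op 5: unregister job_C -> active={job_B:*/14}
Op 6: unregister job_B -> active={}
Op 7: register job_B */17 -> active={job_B:*/17}
Op 8: register job_C */6 -> active={job_B:*/17, job_C:*/6}
  job_B: interval 17, next fire after T=263 is 272
  job_C: interval 6, next fire after T=263 is 264
Earliest fire time = 264 (job job_C)

Answer: 264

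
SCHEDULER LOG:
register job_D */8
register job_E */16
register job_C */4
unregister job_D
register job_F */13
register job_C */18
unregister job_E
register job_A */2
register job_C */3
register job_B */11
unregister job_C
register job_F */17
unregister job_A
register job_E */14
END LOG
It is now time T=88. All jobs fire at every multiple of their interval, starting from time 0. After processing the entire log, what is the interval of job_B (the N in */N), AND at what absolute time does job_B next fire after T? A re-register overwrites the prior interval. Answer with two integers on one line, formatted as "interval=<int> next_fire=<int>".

Op 1: register job_D */8 -> active={job_D:*/8}
Op 2: register job_E */16 -> active={job_D:*/8, job_E:*/16}
Op 3: register job_C */4 -> active={job_C:*/4, job_D:*/8, job_E:*/16}
Op 4: unregister job_D -> active={job_C:*/4, job_E:*/16}
Op 5: register job_F */13 -> active={job_C:*/4, job_E:*/16, job_F:*/13}
Op 6: register job_C */18 -> active={job_C:*/18, job_E:*/16, job_F:*/13}
Op 7: unregister job_E -> active={job_C:*/18, job_F:*/13}
Op 8: register job_A */2 -> active={job_A:*/2, job_C:*/18, job_F:*/13}
Op 9: register job_C */3 -> active={job_A:*/2, job_C:*/3, job_F:*/13}
Op 10: register job_B */11 -> active={job_A:*/2, job_B:*/11, job_C:*/3, job_F:*/13}
Op 11: unregister job_C -> active={job_A:*/2, job_B:*/11, job_F:*/13}
Op 12: register job_F */17 -> active={job_A:*/2, job_B:*/11, job_F:*/17}
Op 13: unregister job_A -> active={job_B:*/11, job_F:*/17}
Op 14: register job_E */14 -> active={job_B:*/11, job_E:*/14, job_F:*/17}
Final interval of job_B = 11
Next fire of job_B after T=88: (88//11+1)*11 = 99

Answer: interval=11 next_fire=99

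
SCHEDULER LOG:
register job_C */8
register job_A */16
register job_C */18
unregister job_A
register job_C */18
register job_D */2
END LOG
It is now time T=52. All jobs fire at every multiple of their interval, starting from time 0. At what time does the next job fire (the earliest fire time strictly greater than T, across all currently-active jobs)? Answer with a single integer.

Answer: 54

Derivation:
Op 1: register job_C */8 -> active={job_C:*/8}
Op 2: register job_A */16 -> active={job_A:*/16, job_C:*/8}
Op 3: register job_C */18 -> active={job_A:*/16, job_C:*/18}
Op 4: unregister job_A -> active={job_C:*/18}
Op 5: register job_C */18 -> active={job_C:*/18}
Op 6: register job_D */2 -> active={job_C:*/18, job_D:*/2}
  job_C: interval 18, next fire after T=52 is 54
  job_D: interval 2, next fire after T=52 is 54
Earliest fire time = 54 (job job_C)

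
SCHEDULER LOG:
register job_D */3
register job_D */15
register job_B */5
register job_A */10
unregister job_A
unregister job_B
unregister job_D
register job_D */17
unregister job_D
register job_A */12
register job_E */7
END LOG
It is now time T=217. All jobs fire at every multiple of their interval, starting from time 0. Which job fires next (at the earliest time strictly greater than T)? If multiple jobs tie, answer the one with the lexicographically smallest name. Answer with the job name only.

Answer: job_E

Derivation:
Op 1: register job_D */3 -> active={job_D:*/3}
Op 2: register job_D */15 -> active={job_D:*/15}
Op 3: register job_B */5 -> active={job_B:*/5, job_D:*/15}
Op 4: register job_A */10 -> active={job_A:*/10, job_B:*/5, job_D:*/15}
Op 5: unregister job_A -> active={job_B:*/5, job_D:*/15}
Op 6: unregister job_B -> active={job_D:*/15}
Op 7: unregister job_D -> active={}
Op 8: register job_D */17 -> active={job_D:*/17}
Op 9: unregister job_D -> active={}
Op 10: register job_A */12 -> active={job_A:*/12}
Op 11: register job_E */7 -> active={job_A:*/12, job_E:*/7}
  job_A: interval 12, next fire after T=217 is 228
  job_E: interval 7, next fire after T=217 is 224
Earliest = 224, winner (lex tiebreak) = job_E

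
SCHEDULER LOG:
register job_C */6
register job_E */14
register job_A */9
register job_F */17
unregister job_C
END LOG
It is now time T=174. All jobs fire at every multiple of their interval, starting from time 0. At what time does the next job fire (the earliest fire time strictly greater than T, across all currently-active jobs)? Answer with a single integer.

Answer: 180

Derivation:
Op 1: register job_C */6 -> active={job_C:*/6}
Op 2: register job_E */14 -> active={job_C:*/6, job_E:*/14}
Op 3: register job_A */9 -> active={job_A:*/9, job_C:*/6, job_E:*/14}
Op 4: register job_F */17 -> active={job_A:*/9, job_C:*/6, job_E:*/14, job_F:*/17}
Op 5: unregister job_C -> active={job_A:*/9, job_E:*/14, job_F:*/17}
  job_A: interval 9, next fire after T=174 is 180
  job_E: interval 14, next fire after T=174 is 182
  job_F: interval 17, next fire after T=174 is 187
Earliest fire time = 180 (job job_A)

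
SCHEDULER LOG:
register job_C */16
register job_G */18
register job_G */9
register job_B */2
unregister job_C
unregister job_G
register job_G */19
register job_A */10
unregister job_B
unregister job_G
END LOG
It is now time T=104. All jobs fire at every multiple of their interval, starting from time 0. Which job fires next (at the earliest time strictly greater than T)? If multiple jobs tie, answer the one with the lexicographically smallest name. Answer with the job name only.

Op 1: register job_C */16 -> active={job_C:*/16}
Op 2: register job_G */18 -> active={job_C:*/16, job_G:*/18}
Op 3: register job_G */9 -> active={job_C:*/16, job_G:*/9}
Op 4: register job_B */2 -> active={job_B:*/2, job_C:*/16, job_G:*/9}
Op 5: unregister job_C -> active={job_B:*/2, job_G:*/9}
Op 6: unregister job_G -> active={job_B:*/2}
Op 7: register job_G */19 -> active={job_B:*/2, job_G:*/19}
Op 8: register job_A */10 -> active={job_A:*/10, job_B:*/2, job_G:*/19}
Op 9: unregister job_B -> active={job_A:*/10, job_G:*/19}
Op 10: unregister job_G -> active={job_A:*/10}
  job_A: interval 10, next fire after T=104 is 110
Earliest = 110, winner (lex tiebreak) = job_A

Answer: job_A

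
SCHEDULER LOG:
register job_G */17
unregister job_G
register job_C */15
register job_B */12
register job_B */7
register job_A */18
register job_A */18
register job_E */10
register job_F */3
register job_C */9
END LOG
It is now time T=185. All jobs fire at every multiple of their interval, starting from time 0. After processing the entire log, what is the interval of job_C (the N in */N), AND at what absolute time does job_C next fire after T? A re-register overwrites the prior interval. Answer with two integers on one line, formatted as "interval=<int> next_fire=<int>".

Answer: interval=9 next_fire=189

Derivation:
Op 1: register job_G */17 -> active={job_G:*/17}
Op 2: unregister job_G -> active={}
Op 3: register job_C */15 -> active={job_C:*/15}
Op 4: register job_B */12 -> active={job_B:*/12, job_C:*/15}
Op 5: register job_B */7 -> active={job_B:*/7, job_C:*/15}
Op 6: register job_A */18 -> active={job_A:*/18, job_B:*/7, job_C:*/15}
Op 7: register job_A */18 -> active={job_A:*/18, job_B:*/7, job_C:*/15}
Op 8: register job_E */10 -> active={job_A:*/18, job_B:*/7, job_C:*/15, job_E:*/10}
Op 9: register job_F */3 -> active={job_A:*/18, job_B:*/7, job_C:*/15, job_E:*/10, job_F:*/3}
Op 10: register job_C */9 -> active={job_A:*/18, job_B:*/7, job_C:*/9, job_E:*/10, job_F:*/3}
Final interval of job_C = 9
Next fire of job_C after T=185: (185//9+1)*9 = 189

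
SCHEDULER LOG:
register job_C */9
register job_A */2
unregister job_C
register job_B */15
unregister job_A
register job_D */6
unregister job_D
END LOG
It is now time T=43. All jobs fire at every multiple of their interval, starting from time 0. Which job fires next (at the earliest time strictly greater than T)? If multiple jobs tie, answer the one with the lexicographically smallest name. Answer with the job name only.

Answer: job_B

Derivation:
Op 1: register job_C */9 -> active={job_C:*/9}
Op 2: register job_A */2 -> active={job_A:*/2, job_C:*/9}
Op 3: unregister job_C -> active={job_A:*/2}
Op 4: register job_B */15 -> active={job_A:*/2, job_B:*/15}
Op 5: unregister job_A -> active={job_B:*/15}
Op 6: register job_D */6 -> active={job_B:*/15, job_D:*/6}
Op 7: unregister job_D -> active={job_B:*/15}
  job_B: interval 15, next fire after T=43 is 45
Earliest = 45, winner (lex tiebreak) = job_B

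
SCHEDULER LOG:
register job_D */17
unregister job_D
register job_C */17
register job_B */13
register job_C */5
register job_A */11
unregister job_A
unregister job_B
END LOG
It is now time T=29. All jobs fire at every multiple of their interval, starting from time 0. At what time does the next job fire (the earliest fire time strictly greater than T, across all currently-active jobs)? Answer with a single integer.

Answer: 30

Derivation:
Op 1: register job_D */17 -> active={job_D:*/17}
Op 2: unregister job_D -> active={}
Op 3: register job_C */17 -> active={job_C:*/17}
Op 4: register job_B */13 -> active={job_B:*/13, job_C:*/17}
Op 5: register job_C */5 -> active={job_B:*/13, job_C:*/5}
Op 6: register job_A */11 -> active={job_A:*/11, job_B:*/13, job_C:*/5}
Op 7: unregister job_A -> active={job_B:*/13, job_C:*/5}
Op 8: unregister job_B -> active={job_C:*/5}
  job_C: interval 5, next fire after T=29 is 30
Earliest fire time = 30 (job job_C)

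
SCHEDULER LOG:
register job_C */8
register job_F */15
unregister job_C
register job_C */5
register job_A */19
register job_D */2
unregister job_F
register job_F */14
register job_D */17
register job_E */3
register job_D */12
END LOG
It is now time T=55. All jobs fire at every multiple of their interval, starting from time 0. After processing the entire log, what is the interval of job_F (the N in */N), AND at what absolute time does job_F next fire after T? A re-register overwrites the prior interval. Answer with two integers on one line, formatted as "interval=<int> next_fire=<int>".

Answer: interval=14 next_fire=56

Derivation:
Op 1: register job_C */8 -> active={job_C:*/8}
Op 2: register job_F */15 -> active={job_C:*/8, job_F:*/15}
Op 3: unregister job_C -> active={job_F:*/15}
Op 4: register job_C */5 -> active={job_C:*/5, job_F:*/15}
Op 5: register job_A */19 -> active={job_A:*/19, job_C:*/5, job_F:*/15}
Op 6: register job_D */2 -> active={job_A:*/19, job_C:*/5, job_D:*/2, job_F:*/15}
Op 7: unregister job_F -> active={job_A:*/19, job_C:*/5, job_D:*/2}
Op 8: register job_F */14 -> active={job_A:*/19, job_C:*/5, job_D:*/2, job_F:*/14}
Op 9: register job_D */17 -> active={job_A:*/19, job_C:*/5, job_D:*/17, job_F:*/14}
Op 10: register job_E */3 -> active={job_A:*/19, job_C:*/5, job_D:*/17, job_E:*/3, job_F:*/14}
Op 11: register job_D */12 -> active={job_A:*/19, job_C:*/5, job_D:*/12, job_E:*/3, job_F:*/14}
Final interval of job_F = 14
Next fire of job_F after T=55: (55//14+1)*14 = 56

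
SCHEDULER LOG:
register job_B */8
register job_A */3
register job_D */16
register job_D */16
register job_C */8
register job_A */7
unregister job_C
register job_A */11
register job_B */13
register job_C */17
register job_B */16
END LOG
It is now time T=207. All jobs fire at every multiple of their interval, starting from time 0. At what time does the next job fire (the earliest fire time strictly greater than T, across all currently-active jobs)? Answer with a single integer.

Answer: 208

Derivation:
Op 1: register job_B */8 -> active={job_B:*/8}
Op 2: register job_A */3 -> active={job_A:*/3, job_B:*/8}
Op 3: register job_D */16 -> active={job_A:*/3, job_B:*/8, job_D:*/16}
Op 4: register job_D */16 -> active={job_A:*/3, job_B:*/8, job_D:*/16}
Op 5: register job_C */8 -> active={job_A:*/3, job_B:*/8, job_C:*/8, job_D:*/16}
Op 6: register job_A */7 -> active={job_A:*/7, job_B:*/8, job_C:*/8, job_D:*/16}
Op 7: unregister job_C -> active={job_A:*/7, job_B:*/8, job_D:*/16}
Op 8: register job_A */11 -> active={job_A:*/11, job_B:*/8, job_D:*/16}
Op 9: register job_B */13 -> active={job_A:*/11, job_B:*/13, job_D:*/16}
Op 10: register job_C */17 -> active={job_A:*/11, job_B:*/13, job_C:*/17, job_D:*/16}
Op 11: register job_B */16 -> active={job_A:*/11, job_B:*/16, job_C:*/17, job_D:*/16}
  job_A: interval 11, next fire after T=207 is 209
  job_B: interval 16, next fire after T=207 is 208
  job_C: interval 17, next fire after T=207 is 221
  job_D: interval 16, next fire after T=207 is 208
Earliest fire time = 208 (job job_B)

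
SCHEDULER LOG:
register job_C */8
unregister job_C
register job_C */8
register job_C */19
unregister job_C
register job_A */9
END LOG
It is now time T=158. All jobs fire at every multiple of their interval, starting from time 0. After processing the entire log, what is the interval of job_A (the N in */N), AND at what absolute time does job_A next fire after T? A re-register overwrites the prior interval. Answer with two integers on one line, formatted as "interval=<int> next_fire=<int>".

Answer: interval=9 next_fire=162

Derivation:
Op 1: register job_C */8 -> active={job_C:*/8}
Op 2: unregister job_C -> active={}
Op 3: register job_C */8 -> active={job_C:*/8}
Op 4: register job_C */19 -> active={job_C:*/19}
Op 5: unregister job_C -> active={}
Op 6: register job_A */9 -> active={job_A:*/9}
Final interval of job_A = 9
Next fire of job_A after T=158: (158//9+1)*9 = 162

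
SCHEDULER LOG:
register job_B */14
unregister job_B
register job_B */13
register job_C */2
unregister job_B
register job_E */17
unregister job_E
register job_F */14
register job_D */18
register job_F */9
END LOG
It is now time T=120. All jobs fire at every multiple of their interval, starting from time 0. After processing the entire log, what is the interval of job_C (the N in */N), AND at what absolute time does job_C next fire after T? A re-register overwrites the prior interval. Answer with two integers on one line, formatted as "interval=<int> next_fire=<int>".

Op 1: register job_B */14 -> active={job_B:*/14}
Op 2: unregister job_B -> active={}
Op 3: register job_B */13 -> active={job_B:*/13}
Op 4: register job_C */2 -> active={job_B:*/13, job_C:*/2}
Op 5: unregister job_B -> active={job_C:*/2}
Op 6: register job_E */17 -> active={job_C:*/2, job_E:*/17}
Op 7: unregister job_E -> active={job_C:*/2}
Op 8: register job_F */14 -> active={job_C:*/2, job_F:*/14}
Op 9: register job_D */18 -> active={job_C:*/2, job_D:*/18, job_F:*/14}
Op 10: register job_F */9 -> active={job_C:*/2, job_D:*/18, job_F:*/9}
Final interval of job_C = 2
Next fire of job_C after T=120: (120//2+1)*2 = 122

Answer: interval=2 next_fire=122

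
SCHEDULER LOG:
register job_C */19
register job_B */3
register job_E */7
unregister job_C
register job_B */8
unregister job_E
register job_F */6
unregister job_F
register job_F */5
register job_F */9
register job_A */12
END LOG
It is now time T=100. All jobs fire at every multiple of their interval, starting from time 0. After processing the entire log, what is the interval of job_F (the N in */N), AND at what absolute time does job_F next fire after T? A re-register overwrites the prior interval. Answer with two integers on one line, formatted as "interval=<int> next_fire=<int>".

Op 1: register job_C */19 -> active={job_C:*/19}
Op 2: register job_B */3 -> active={job_B:*/3, job_C:*/19}
Op 3: register job_E */7 -> active={job_B:*/3, job_C:*/19, job_E:*/7}
Op 4: unregister job_C -> active={job_B:*/3, job_E:*/7}
Op 5: register job_B */8 -> active={job_B:*/8, job_E:*/7}
Op 6: unregister job_E -> active={job_B:*/8}
Op 7: register job_F */6 -> active={job_B:*/8, job_F:*/6}
Op 8: unregister job_F -> active={job_B:*/8}
Op 9: register job_F */5 -> active={job_B:*/8, job_F:*/5}
Op 10: register job_F */9 -> active={job_B:*/8, job_F:*/9}
Op 11: register job_A */12 -> active={job_A:*/12, job_B:*/8, job_F:*/9}
Final interval of job_F = 9
Next fire of job_F after T=100: (100//9+1)*9 = 108

Answer: interval=9 next_fire=108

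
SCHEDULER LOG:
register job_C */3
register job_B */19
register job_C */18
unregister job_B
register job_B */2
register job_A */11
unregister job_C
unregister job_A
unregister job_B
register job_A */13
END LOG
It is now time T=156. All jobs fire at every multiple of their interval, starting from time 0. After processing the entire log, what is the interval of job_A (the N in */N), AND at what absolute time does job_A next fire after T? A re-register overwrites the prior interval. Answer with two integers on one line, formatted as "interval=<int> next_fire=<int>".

Op 1: register job_C */3 -> active={job_C:*/3}
Op 2: register job_B */19 -> active={job_B:*/19, job_C:*/3}
Op 3: register job_C */18 -> active={job_B:*/19, job_C:*/18}
Op 4: unregister job_B -> active={job_C:*/18}
Op 5: register job_B */2 -> active={job_B:*/2, job_C:*/18}
Op 6: register job_A */11 -> active={job_A:*/11, job_B:*/2, job_C:*/18}
Op 7: unregister job_C -> active={job_A:*/11, job_B:*/2}
Op 8: unregister job_A -> active={job_B:*/2}
Op 9: unregister job_B -> active={}
Op 10: register job_A */13 -> active={job_A:*/13}
Final interval of job_A = 13
Next fire of job_A after T=156: (156//13+1)*13 = 169

Answer: interval=13 next_fire=169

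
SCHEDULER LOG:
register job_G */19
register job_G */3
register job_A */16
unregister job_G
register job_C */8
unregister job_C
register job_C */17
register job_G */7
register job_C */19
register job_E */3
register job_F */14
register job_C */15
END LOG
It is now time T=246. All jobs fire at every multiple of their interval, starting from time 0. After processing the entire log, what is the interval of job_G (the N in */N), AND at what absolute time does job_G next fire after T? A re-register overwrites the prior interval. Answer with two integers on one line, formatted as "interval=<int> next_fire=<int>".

Answer: interval=7 next_fire=252

Derivation:
Op 1: register job_G */19 -> active={job_G:*/19}
Op 2: register job_G */3 -> active={job_G:*/3}
Op 3: register job_A */16 -> active={job_A:*/16, job_G:*/3}
Op 4: unregister job_G -> active={job_A:*/16}
Op 5: register job_C */8 -> active={job_A:*/16, job_C:*/8}
Op 6: unregister job_C -> active={job_A:*/16}
Op 7: register job_C */17 -> active={job_A:*/16, job_C:*/17}
Op 8: register job_G */7 -> active={job_A:*/16, job_C:*/17, job_G:*/7}
Op 9: register job_C */19 -> active={job_A:*/16, job_C:*/19, job_G:*/7}
Op 10: register job_E */3 -> active={job_A:*/16, job_C:*/19, job_E:*/3, job_G:*/7}
Op 11: register job_F */14 -> active={job_A:*/16, job_C:*/19, job_E:*/3, job_F:*/14, job_G:*/7}
Op 12: register job_C */15 -> active={job_A:*/16, job_C:*/15, job_E:*/3, job_F:*/14, job_G:*/7}
Final interval of job_G = 7
Next fire of job_G after T=246: (246//7+1)*7 = 252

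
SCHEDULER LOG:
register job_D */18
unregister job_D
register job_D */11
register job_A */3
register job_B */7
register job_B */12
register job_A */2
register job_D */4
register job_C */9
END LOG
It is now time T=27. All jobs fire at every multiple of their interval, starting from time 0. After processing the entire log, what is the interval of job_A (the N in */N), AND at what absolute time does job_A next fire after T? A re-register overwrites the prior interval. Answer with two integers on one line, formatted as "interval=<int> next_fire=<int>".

Answer: interval=2 next_fire=28

Derivation:
Op 1: register job_D */18 -> active={job_D:*/18}
Op 2: unregister job_D -> active={}
Op 3: register job_D */11 -> active={job_D:*/11}
Op 4: register job_A */3 -> active={job_A:*/3, job_D:*/11}
Op 5: register job_B */7 -> active={job_A:*/3, job_B:*/7, job_D:*/11}
Op 6: register job_B */12 -> active={job_A:*/3, job_B:*/12, job_D:*/11}
Op 7: register job_A */2 -> active={job_A:*/2, job_B:*/12, job_D:*/11}
Op 8: register job_D */4 -> active={job_A:*/2, job_B:*/12, job_D:*/4}
Op 9: register job_C */9 -> active={job_A:*/2, job_B:*/12, job_C:*/9, job_D:*/4}
Final interval of job_A = 2
Next fire of job_A after T=27: (27//2+1)*2 = 28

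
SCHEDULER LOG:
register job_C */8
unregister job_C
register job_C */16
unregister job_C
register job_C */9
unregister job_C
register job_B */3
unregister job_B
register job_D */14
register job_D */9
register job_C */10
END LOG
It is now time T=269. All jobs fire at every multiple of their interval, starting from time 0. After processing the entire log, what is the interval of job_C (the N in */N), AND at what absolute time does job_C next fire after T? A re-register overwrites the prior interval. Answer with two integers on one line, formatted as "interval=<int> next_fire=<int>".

Answer: interval=10 next_fire=270

Derivation:
Op 1: register job_C */8 -> active={job_C:*/8}
Op 2: unregister job_C -> active={}
Op 3: register job_C */16 -> active={job_C:*/16}
Op 4: unregister job_C -> active={}
Op 5: register job_C */9 -> active={job_C:*/9}
Op 6: unregister job_C -> active={}
Op 7: register job_B */3 -> active={job_B:*/3}
Op 8: unregister job_B -> active={}
Op 9: register job_D */14 -> active={job_D:*/14}
Op 10: register job_D */9 -> active={job_D:*/9}
Op 11: register job_C */10 -> active={job_C:*/10, job_D:*/9}
Final interval of job_C = 10
Next fire of job_C after T=269: (269//10+1)*10 = 270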